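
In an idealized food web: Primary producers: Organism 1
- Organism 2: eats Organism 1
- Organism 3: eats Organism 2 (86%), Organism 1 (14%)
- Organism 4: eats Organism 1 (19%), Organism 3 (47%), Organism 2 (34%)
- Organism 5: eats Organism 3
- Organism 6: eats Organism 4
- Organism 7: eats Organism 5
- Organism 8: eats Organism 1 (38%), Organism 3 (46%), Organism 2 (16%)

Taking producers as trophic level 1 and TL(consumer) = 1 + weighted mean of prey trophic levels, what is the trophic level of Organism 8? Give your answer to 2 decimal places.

3.02

Organism 2: 1 + 1 = 2
Organism 3: 1 + (0.86×2 + 0.14×1) = 2.86
Organism 4: 1 + (0.19×1 + 0.47×2.86 + 0.34×2) = 3.2142
Organism 5: 1 + 2.86 = 3.86
Organism 6: 1 + 3.2142 = 4.2142
Organism 7: 1 + 3.86 = 4.86
Organism 8: 1 + (0.38×1 + 0.46×2.86 + 0.16×2) = 3.0156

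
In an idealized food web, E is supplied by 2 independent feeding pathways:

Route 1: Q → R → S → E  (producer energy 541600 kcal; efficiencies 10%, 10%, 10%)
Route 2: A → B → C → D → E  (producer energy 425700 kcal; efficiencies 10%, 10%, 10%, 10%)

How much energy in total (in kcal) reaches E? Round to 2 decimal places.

Route 1: 541600 × 0.1 × 0.1 × 0.1 = 541.6 kcal
Route 2: 425700 × 0.1 × 0.1 × 0.1 × 0.1 = 42.57 kcal
Total at E: 541.6 + 42.57 = 584.17 kcal

584.17 kcal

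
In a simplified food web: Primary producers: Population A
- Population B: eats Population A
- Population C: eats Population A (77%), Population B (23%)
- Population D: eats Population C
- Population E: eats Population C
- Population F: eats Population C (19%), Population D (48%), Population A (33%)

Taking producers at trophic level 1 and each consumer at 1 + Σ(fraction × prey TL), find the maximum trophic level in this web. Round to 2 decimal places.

3.30

Population B: 1 + 1 = 2
Population C: 1 + (0.77×1 + 0.23×2) = 2.23
Population D: 1 + 2.23 = 3.23
Population E: 1 + 2.23 = 3.23
Population F: 1 + (0.19×2.23 + 0.48×3.23 + 0.33×1) = 3.3041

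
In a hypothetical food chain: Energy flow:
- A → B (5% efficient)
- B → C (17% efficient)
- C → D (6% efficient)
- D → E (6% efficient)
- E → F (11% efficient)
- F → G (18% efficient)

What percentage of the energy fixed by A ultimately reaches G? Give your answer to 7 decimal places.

0.0000606%

Product of link efficiencies: 0.05 × 0.17 × 0.06 × 0.06 × 0.11 × 0.18 = 0.00000060588
As a percentage: 0.00000060588 × 100 = 0.0000606%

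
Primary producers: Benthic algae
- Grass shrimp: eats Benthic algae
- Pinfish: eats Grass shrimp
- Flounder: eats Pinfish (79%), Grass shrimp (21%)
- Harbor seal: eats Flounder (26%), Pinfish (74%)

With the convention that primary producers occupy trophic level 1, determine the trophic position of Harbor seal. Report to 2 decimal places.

Grass shrimp: 1 + 1 = 2
Pinfish: 1 + 2 = 3
Flounder: 1 + (0.79×3 + 0.21×2) = 3.79
Harbor seal: 1 + (0.26×3.79 + 0.74×3) = 4.2054

4.21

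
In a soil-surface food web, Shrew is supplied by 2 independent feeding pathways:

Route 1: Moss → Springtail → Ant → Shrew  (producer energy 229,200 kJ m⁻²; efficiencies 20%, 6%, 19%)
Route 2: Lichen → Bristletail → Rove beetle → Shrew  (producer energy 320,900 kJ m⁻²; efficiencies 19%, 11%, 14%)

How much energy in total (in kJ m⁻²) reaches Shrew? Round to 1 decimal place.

1461.5 kJ m⁻²

Route 1: 229200 × 0.2 × 0.06 × 0.19 = 522.576 kJ m⁻²
Route 2: 320900 × 0.19 × 0.11 × 0.14 = 938.9534 kJ m⁻²
Total at Shrew: 522.576 + 938.9534 = 1461.5294 kJ m⁻²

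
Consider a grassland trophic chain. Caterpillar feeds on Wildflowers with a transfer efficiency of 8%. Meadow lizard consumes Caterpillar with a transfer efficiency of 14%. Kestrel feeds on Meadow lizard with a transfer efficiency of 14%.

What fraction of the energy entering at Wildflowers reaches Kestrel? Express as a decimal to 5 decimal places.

0.00157

Product of link efficiencies: 0.08 × 0.14 × 0.14 = 0.001568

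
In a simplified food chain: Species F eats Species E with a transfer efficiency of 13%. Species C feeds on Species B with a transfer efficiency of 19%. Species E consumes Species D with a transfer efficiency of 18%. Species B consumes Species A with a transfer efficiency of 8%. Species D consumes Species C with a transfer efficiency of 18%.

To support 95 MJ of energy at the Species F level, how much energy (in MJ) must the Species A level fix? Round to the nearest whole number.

Cumulative transfer efficiency: 0.08 × 0.19 × 0.18 × 0.18 × 0.13 = 0.0000640224
Species A energy = 95 / 0.0000640224 = 1483856 MJ

1483856 MJ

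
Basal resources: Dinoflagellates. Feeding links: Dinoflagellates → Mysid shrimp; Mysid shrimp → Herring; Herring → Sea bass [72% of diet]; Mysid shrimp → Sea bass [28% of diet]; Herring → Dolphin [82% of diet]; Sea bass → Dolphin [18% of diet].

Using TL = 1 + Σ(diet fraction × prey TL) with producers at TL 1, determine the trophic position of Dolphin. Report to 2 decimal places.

Mysid shrimp: 1 + 1 = 2
Herring: 1 + 2 = 3
Sea bass: 1 + (0.72×3 + 0.28×2) = 3.72
Dolphin: 1 + (0.82×3 + 0.18×3.72) = 4.1296

4.13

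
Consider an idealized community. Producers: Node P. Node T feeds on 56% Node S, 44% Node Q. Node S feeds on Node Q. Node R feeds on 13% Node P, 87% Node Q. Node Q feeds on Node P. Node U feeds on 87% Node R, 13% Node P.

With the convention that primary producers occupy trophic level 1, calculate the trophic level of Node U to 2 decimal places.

3.63

Node Q: 1 + 1 = 2
Node R: 1 + (0.13×1 + 0.87×2) = 2.87
Node S: 1 + 2 = 3
Node T: 1 + (0.56×3 + 0.44×2) = 3.56
Node U: 1 + (0.87×2.87 + 0.13×1) = 3.6269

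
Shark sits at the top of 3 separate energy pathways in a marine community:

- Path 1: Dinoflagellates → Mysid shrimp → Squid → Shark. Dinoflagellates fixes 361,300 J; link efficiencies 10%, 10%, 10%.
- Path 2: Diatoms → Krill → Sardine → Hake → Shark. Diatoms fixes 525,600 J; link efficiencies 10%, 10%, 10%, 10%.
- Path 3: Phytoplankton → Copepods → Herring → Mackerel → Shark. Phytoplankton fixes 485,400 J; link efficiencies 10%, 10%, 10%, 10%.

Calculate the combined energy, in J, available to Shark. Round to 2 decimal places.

Path 1: 361300 × 0.1 × 0.1 × 0.1 = 361.3 J
Path 2: 525600 × 0.1 × 0.1 × 0.1 × 0.1 = 52.56 J
Path 3: 485400 × 0.1 × 0.1 × 0.1 × 0.1 = 48.54 J
Total at Shark: 361.3 + 52.56 + 48.54 = 462.4 J

462.40 J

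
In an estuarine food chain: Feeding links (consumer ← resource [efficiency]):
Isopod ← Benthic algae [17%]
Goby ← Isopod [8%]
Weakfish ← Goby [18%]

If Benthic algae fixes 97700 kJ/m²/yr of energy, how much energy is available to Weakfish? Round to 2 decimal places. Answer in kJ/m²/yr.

239.17 kJ/m²/yr

Isopod: 97700 × 0.17 = 16609 kJ/m²/yr
Goby: 16609 × 0.08 = 1328.72 kJ/m²/yr
Weakfish: 1328.72 × 0.18 = 239.1696 kJ/m²/yr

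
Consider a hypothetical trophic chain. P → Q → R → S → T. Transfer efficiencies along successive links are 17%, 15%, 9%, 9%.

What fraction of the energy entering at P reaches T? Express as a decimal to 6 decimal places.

Product of link efficiencies: 0.17 × 0.15 × 0.09 × 0.09 = 0.00020655

0.000207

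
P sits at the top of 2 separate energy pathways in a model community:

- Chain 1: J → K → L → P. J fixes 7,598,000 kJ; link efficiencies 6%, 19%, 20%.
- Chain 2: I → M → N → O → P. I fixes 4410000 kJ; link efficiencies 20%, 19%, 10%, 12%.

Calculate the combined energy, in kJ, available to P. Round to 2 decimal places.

19334.40 kJ

Chain 1: 7598000 × 0.06 × 0.19 × 0.2 = 17323.44 kJ
Chain 2: 4410000 × 0.2 × 0.19 × 0.1 × 0.12 = 2010.96 kJ
Total at P: 17323.44 + 2010.96 = 19334.4 kJ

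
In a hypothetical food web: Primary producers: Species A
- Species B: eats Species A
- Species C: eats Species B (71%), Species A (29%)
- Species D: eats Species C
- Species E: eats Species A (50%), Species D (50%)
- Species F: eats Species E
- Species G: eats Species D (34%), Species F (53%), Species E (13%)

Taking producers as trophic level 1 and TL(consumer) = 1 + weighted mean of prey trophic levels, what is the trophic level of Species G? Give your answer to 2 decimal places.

Species B: 1 + 1 = 2
Species C: 1 + (0.71×2 + 0.29×1) = 2.71
Species D: 1 + 2.71 = 3.71
Species E: 1 + (0.5×1 + 0.5×3.71) = 3.355
Species F: 1 + 3.355 = 4.355
Species G: 1 + (0.34×3.71 + 0.53×4.355 + 0.13×3.355) = 5.0057

5.01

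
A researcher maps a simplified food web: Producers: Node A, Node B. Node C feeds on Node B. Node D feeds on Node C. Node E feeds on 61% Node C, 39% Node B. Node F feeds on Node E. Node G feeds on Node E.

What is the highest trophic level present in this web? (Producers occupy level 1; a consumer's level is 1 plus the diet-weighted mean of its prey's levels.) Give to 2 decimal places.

Node C: 1 + 1 = 2
Node D: 1 + 2 = 3
Node E: 1 + (0.61×2 + 0.39×1) = 2.61
Node F: 1 + 2.61 = 3.61
Node G: 1 + 2.61 = 3.61

3.61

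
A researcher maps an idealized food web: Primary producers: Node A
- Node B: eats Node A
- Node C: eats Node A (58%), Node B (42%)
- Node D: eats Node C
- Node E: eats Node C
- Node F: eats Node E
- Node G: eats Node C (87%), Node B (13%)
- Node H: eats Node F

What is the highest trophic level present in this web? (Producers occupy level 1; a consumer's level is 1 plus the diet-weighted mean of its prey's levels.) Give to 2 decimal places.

Node B: 1 + 1 = 2
Node C: 1 + (0.58×1 + 0.42×2) = 2.42
Node D: 1 + 2.42 = 3.42
Node E: 1 + 2.42 = 3.42
Node F: 1 + 3.42 = 4.42
Node G: 1 + (0.87×2.42 + 0.13×2) = 3.3654
Node H: 1 + 4.42 = 5.42

5.42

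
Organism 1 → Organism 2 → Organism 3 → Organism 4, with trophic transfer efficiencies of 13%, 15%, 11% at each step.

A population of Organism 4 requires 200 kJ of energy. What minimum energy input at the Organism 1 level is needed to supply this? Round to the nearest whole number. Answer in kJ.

93240 kJ

Cumulative transfer efficiency: 0.13 × 0.15 × 0.11 = 0.002145
Organism 1 energy = 200 / 0.002145 = 93240 kJ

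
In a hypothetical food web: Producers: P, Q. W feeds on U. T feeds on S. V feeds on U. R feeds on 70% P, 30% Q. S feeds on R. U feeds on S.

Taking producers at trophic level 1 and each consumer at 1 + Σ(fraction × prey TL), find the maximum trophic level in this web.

R: 1 + (0.7×1 + 0.3×1) = 2
S: 1 + 2 = 3
T: 1 + 3 = 4
U: 1 + 3 = 4
V: 1 + 4 = 5
W: 1 + 4 = 5

5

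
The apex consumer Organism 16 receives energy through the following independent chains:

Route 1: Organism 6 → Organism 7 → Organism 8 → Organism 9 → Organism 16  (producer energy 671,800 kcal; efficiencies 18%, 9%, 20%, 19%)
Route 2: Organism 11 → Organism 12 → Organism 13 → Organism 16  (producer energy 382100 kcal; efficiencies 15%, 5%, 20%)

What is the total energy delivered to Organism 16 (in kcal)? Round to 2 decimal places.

986.71 kcal

Route 1: 671800 × 0.18 × 0.09 × 0.2 × 0.19 = 413.56008 kcal
Route 2: 382100 × 0.15 × 0.05 × 0.2 = 573.15 kcal
Total at Organism 16: 413.56008 + 573.15 = 986.71008 kcal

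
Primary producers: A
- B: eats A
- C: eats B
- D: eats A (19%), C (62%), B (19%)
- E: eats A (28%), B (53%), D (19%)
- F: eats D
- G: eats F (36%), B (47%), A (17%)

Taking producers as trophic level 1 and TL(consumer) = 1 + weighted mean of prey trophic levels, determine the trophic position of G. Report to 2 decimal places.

3.70

B: 1 + 1 = 2
C: 1 + 2 = 3
D: 1 + (0.19×1 + 0.62×3 + 0.19×2) = 3.43
E: 1 + (0.28×1 + 0.53×2 + 0.19×3.43) = 2.9917
F: 1 + 3.43 = 4.43
G: 1 + (0.36×4.43 + 0.47×2 + 0.17×1) = 3.7048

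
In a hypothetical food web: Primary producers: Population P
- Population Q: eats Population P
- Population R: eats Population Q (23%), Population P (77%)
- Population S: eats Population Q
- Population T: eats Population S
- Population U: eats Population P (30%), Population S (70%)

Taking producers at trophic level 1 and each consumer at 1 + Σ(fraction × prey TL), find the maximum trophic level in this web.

4

Population Q: 1 + 1 = 2
Population R: 1 + (0.23×2 + 0.77×1) = 2.23
Population S: 1 + 2 = 3
Population T: 1 + 3 = 4
Population U: 1 + (0.3×1 + 0.7×3) = 3.4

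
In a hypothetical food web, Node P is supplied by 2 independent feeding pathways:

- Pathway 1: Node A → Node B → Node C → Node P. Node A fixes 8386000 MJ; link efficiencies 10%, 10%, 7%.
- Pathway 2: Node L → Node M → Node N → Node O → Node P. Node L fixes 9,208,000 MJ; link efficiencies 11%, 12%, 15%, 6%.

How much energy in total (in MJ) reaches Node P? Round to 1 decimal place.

Pathway 1: 8386000 × 0.1 × 0.1 × 0.07 = 5870.2 MJ
Pathway 2: 9208000 × 0.11 × 0.12 × 0.15 × 0.06 = 1093.9104 MJ
Total at Node P: 5870.2 + 1093.9104 = 6964.1104 MJ

6964.1 MJ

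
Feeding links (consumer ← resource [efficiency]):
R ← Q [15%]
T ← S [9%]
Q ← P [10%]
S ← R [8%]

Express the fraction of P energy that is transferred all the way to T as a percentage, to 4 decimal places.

0.0108%

Product of link efficiencies: 0.1 × 0.15 × 0.08 × 0.09 = 0.000108
As a percentage: 0.000108 × 100 = 0.0108%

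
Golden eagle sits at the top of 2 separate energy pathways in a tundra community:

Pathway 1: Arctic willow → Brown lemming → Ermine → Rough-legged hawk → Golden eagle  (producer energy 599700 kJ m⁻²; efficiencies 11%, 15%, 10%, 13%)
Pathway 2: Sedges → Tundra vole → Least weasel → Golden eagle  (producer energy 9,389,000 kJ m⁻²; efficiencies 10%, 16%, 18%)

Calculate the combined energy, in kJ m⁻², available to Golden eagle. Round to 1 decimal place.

27169.0 kJ m⁻²

Pathway 1: 599700 × 0.11 × 0.15 × 0.1 × 0.13 = 128.63565 kJ m⁻²
Pathway 2: 9389000 × 0.1 × 0.16 × 0.18 = 27040.32 kJ m⁻²
Total at Golden eagle: 128.63565 + 27040.32 = 27168.95565 kJ m⁻²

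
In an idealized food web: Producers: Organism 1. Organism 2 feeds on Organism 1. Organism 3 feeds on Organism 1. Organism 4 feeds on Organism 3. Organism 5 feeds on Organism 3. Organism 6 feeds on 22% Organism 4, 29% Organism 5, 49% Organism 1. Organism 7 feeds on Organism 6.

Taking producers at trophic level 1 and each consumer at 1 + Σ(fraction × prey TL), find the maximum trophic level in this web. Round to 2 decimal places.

4.02

Organism 2: 1 + 1 = 2
Organism 3: 1 + 1 = 2
Organism 4: 1 + 2 = 3
Organism 5: 1 + 2 = 3
Organism 6: 1 + (0.22×3 + 0.29×3 + 0.49×1) = 3.02
Organism 7: 1 + 3.02 = 4.02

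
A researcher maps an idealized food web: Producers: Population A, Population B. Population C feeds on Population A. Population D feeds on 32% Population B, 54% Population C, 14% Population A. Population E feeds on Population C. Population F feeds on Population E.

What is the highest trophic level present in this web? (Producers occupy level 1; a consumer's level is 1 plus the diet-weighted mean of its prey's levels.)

Population C: 1 + 1 = 2
Population D: 1 + (0.32×1 + 0.54×2 + 0.14×1) = 2.54
Population E: 1 + 2 = 3
Population F: 1 + 3 = 4

4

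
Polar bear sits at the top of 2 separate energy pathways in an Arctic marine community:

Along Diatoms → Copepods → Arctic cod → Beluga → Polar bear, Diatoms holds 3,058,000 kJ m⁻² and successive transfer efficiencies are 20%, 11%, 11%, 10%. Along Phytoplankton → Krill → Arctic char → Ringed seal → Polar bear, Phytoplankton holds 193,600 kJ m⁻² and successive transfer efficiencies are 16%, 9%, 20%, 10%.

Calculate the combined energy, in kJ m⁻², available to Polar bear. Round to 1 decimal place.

795.8 kJ m⁻²

Via Diatoms: 3058000 × 0.2 × 0.11 × 0.11 × 0.1 = 740.036 kJ m⁻²
Via Phytoplankton: 193600 × 0.16 × 0.09 × 0.2 × 0.1 = 55.7568 kJ m⁻²
Total at Polar bear: 740.036 + 55.7568 = 795.7928 kJ m⁻²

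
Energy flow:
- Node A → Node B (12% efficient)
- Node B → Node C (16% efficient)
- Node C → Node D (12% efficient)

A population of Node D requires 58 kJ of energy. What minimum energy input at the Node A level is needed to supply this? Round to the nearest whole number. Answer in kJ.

Cumulative transfer efficiency: 0.12 × 0.16 × 0.12 = 0.002304
Node A energy = 58 / 0.002304 = 25174 kJ

25174 kJ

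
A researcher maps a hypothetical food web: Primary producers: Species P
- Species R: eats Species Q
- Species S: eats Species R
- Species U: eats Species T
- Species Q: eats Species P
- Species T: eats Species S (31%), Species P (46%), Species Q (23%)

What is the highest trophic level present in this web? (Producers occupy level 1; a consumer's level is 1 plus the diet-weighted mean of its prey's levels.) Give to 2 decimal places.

4.16

Species Q: 1 + 1 = 2
Species R: 1 + 2 = 3
Species S: 1 + 3 = 4
Species T: 1 + (0.31×4 + 0.46×1 + 0.23×2) = 3.16
Species U: 1 + 3.16 = 4.16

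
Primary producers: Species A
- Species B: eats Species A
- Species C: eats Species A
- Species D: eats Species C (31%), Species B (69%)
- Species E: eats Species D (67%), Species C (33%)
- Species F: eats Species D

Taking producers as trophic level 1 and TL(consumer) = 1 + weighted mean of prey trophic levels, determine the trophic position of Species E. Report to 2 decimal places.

Species B: 1 + 1 = 2
Species C: 1 + 1 = 2
Species D: 1 + (0.31×2 + 0.69×2) = 3
Species E: 1 + (0.67×3 + 0.33×2) = 3.67
Species F: 1 + 3 = 4

3.67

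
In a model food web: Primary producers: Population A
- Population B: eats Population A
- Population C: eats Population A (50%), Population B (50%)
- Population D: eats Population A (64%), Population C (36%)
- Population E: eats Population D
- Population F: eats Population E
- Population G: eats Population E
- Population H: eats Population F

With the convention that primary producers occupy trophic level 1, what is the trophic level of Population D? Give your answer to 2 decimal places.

Population B: 1 + 1 = 2
Population C: 1 + (0.5×1 + 0.5×2) = 2.5
Population D: 1 + (0.64×1 + 0.36×2.5) = 2.54
Population E: 1 + 2.54 = 3.54
Population F: 1 + 3.54 = 4.54
Population G: 1 + 3.54 = 4.54
Population H: 1 + 4.54 = 5.54

2.54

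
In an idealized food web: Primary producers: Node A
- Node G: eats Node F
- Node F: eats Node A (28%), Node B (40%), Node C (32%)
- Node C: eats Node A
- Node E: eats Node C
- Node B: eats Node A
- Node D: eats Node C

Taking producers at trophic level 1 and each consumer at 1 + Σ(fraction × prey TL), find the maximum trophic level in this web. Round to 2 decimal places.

Node B: 1 + 1 = 2
Node C: 1 + 1 = 2
Node D: 1 + 2 = 3
Node E: 1 + 2 = 3
Node F: 1 + (0.28×1 + 0.4×2 + 0.32×2) = 2.72
Node G: 1 + 2.72 = 3.72

3.72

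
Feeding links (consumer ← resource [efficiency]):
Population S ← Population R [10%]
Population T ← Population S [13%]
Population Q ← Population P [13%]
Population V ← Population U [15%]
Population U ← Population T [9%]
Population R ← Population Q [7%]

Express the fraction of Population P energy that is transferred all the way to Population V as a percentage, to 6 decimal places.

0.000160%

Product of link efficiencies: 0.13 × 0.07 × 0.1 × 0.13 × 0.09 × 0.15 = 0.00000159705
As a percentage: 0.00000159705 × 100 = 0.000160%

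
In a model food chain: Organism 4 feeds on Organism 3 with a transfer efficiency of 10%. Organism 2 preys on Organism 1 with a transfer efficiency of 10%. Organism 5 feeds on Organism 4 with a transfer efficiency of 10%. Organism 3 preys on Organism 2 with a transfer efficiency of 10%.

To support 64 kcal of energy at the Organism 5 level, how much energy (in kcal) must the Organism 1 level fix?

Cumulative transfer efficiency: 0.1 × 0.1 × 0.1 × 0.1 = 0.0001
Organism 1 energy = 64 / 0.0001 = 640000 kcal

640000 kcal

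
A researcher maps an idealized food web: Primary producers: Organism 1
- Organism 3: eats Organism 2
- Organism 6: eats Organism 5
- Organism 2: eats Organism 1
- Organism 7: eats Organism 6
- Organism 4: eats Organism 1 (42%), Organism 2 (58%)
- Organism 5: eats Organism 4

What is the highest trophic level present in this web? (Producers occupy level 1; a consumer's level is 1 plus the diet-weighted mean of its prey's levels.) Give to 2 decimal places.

5.58

Organism 2: 1 + 1 = 2
Organism 3: 1 + 2 = 3
Organism 4: 1 + (0.42×1 + 0.58×2) = 2.58
Organism 5: 1 + 2.58 = 3.58
Organism 6: 1 + 3.58 = 4.58
Organism 7: 1 + 4.58 = 5.58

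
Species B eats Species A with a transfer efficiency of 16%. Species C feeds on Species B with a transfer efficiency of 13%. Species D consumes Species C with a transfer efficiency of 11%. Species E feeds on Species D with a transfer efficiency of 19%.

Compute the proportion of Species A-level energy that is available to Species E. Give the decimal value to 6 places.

Product of link efficiencies: 0.16 × 0.13 × 0.11 × 0.19 = 0.00043472

0.000435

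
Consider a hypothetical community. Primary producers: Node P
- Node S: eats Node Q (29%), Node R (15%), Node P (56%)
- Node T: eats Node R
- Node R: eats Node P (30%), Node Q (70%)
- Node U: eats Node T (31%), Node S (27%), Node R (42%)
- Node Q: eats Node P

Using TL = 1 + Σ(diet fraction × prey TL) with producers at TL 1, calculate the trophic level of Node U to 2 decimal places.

Node Q: 1 + 1 = 2
Node R: 1 + (0.3×1 + 0.7×2) = 2.7
Node S: 1 + (0.29×2 + 0.15×2.7 + 0.56×1) = 2.545
Node T: 1 + 2.7 = 3.7
Node U: 1 + (0.31×3.7 + 0.27×2.545 + 0.42×2.7) = 3.96815

3.97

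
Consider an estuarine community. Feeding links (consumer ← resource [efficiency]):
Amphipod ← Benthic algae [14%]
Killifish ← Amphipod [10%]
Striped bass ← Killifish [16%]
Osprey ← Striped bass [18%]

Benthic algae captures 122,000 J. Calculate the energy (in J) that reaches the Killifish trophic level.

1708 J

Amphipod: 122000 × 0.14 = 17080 J
Killifish: 17080 × 0.1 = 1708 J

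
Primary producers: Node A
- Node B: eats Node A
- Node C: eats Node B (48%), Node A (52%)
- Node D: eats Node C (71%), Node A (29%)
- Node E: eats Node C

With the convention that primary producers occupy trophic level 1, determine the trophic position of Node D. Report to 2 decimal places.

3.05

Node B: 1 + 1 = 2
Node C: 1 + (0.48×2 + 0.52×1) = 2.48
Node D: 1 + (0.71×2.48 + 0.29×1) = 3.0508
Node E: 1 + 2.48 = 3.48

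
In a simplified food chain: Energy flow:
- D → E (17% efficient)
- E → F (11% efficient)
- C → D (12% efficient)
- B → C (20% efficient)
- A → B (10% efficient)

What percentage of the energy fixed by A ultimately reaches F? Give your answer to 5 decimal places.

Product of link efficiencies: 0.1 × 0.2 × 0.12 × 0.17 × 0.11 = 0.00004488
As a percentage: 0.00004488 × 100 = 0.00449%

0.00449%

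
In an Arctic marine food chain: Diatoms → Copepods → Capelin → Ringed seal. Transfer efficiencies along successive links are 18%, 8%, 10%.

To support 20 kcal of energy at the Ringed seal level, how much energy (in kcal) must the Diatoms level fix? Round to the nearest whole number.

13889 kcal

Cumulative transfer efficiency: 0.18 × 0.08 × 0.1 = 0.00144
Diatoms energy = 20 / 0.00144 = 13889 kcal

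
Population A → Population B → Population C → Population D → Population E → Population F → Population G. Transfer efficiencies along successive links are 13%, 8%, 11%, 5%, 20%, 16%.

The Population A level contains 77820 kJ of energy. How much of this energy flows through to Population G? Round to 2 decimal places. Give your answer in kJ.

Population B: 77820 × 0.13 = 10116.6 kJ
Population C: 10116.6 × 0.08 = 809.328 kJ
Population D: 809.328 × 0.11 = 89.02608 kJ
Population E: 89.02608 × 0.05 = 4.451304 kJ
Population F: 4.451304 × 0.2 = 0.8902608 kJ
Population G: 0.8902608 × 0.16 = 0.142441728 kJ

0.14 kJ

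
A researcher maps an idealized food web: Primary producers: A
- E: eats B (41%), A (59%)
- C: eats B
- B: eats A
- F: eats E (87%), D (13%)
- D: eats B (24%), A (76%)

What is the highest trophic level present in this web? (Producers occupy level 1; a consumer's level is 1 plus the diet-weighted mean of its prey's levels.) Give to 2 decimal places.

3.39

B: 1 + 1 = 2
C: 1 + 2 = 3
D: 1 + (0.24×2 + 0.76×1) = 2.24
E: 1 + (0.41×2 + 0.59×1) = 2.41
F: 1 + (0.87×2.41 + 0.13×2.24) = 3.3879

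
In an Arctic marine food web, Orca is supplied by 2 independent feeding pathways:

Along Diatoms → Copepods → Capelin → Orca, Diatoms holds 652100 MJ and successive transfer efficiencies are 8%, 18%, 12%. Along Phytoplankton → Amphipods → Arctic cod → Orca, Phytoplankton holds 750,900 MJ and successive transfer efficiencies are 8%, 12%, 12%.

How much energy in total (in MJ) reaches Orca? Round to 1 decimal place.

Via Diatoms: 652100 × 0.08 × 0.18 × 0.12 = 1126.8288 MJ
Via Phytoplankton: 750900 × 0.08 × 0.12 × 0.12 = 865.0368 MJ
Total at Orca: 1126.8288 + 865.0368 = 1991.8656 MJ

1991.9 MJ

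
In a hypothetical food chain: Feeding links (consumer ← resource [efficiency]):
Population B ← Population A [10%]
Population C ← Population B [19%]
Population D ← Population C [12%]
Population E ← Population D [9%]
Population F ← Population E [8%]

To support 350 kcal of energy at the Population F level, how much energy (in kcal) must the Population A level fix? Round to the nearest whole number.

21320663 kcal

Cumulative transfer efficiency: 0.1 × 0.19 × 0.12 × 0.09 × 0.08 = 0.000016416
Population A energy = 350 / 0.000016416 = 21320663 kcal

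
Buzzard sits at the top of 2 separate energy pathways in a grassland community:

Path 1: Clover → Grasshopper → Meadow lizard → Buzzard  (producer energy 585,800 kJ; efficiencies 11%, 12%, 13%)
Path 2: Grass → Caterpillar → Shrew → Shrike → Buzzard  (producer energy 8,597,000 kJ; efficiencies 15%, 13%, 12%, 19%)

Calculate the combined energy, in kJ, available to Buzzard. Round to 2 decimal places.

4827.46 kJ

Path 1: 585800 × 0.11 × 0.12 × 0.13 = 1005.2328 kJ
Path 2: 8597000 × 0.15 × 0.13 × 0.12 × 0.19 = 3822.2262 kJ
Total at Buzzard: 1005.2328 + 3822.2262 = 4827.459 kJ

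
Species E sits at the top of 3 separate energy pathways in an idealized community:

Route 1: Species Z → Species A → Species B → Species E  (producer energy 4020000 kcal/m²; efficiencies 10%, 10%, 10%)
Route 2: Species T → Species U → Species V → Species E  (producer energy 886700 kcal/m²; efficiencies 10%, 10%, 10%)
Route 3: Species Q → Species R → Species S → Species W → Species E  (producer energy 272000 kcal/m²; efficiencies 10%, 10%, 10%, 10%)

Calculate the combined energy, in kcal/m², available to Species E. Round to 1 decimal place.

4933.9 kcal/m²

Route 1: 4020000 × 0.1 × 0.1 × 0.1 = 4020 kcal/m²
Route 2: 886700 × 0.1 × 0.1 × 0.1 = 886.7 kcal/m²
Route 3: 272000 × 0.1 × 0.1 × 0.1 × 0.1 = 27.2 kcal/m²
Total at Species E: 4020 + 886.7 + 27.2 = 4933.9 kcal/m²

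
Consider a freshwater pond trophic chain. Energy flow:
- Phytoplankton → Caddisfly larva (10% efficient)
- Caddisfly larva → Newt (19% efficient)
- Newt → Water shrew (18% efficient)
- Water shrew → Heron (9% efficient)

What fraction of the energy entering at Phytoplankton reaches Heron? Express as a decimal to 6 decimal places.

0.000308

Product of link efficiencies: 0.1 × 0.19 × 0.18 × 0.09 = 0.0003078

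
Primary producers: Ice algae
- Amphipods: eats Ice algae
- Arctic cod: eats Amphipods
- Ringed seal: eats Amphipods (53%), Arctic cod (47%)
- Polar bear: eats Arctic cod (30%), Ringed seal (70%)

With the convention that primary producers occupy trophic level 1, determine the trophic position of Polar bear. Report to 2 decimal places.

Amphipods: 1 + 1 = 2
Arctic cod: 1 + 2 = 3
Ringed seal: 1 + (0.53×2 + 0.47×3) = 3.47
Polar bear: 1 + (0.3×3 + 0.7×3.47) = 4.329

4.33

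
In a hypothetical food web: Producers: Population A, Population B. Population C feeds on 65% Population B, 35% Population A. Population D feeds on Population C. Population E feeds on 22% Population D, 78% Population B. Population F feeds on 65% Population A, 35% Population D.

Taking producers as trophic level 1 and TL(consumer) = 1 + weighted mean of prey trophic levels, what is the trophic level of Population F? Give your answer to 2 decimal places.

Population C: 1 + (0.65×1 + 0.35×1) = 2
Population D: 1 + 2 = 3
Population E: 1 + (0.22×3 + 0.78×1) = 2.44
Population F: 1 + (0.65×1 + 0.35×3) = 2.7

2.70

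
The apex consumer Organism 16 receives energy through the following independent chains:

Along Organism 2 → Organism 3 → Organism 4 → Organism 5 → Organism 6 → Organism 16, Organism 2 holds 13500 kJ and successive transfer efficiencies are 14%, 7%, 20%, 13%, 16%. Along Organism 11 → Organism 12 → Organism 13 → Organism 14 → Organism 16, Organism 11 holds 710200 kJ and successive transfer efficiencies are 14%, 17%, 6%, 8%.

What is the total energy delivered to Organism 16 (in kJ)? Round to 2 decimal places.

81.68 kJ

Via Organism 2: 13500 × 0.14 × 0.07 × 0.2 × 0.13 × 0.16 = 0.550368 kJ
Via Organism 11: 710200 × 0.14 × 0.17 × 0.06 × 0.08 = 81.133248 kJ
Total at Organism 16: 0.550368 + 81.133248 = 81.683616 kJ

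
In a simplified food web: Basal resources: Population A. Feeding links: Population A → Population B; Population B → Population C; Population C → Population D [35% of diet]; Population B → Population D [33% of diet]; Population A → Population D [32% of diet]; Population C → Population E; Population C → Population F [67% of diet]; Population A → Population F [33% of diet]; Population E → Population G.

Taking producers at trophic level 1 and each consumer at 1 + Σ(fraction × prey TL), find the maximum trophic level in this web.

5

Population B: 1 + 1 = 2
Population C: 1 + 2 = 3
Population D: 1 + (0.35×3 + 0.33×2 + 0.32×1) = 3.03
Population E: 1 + 3 = 4
Population F: 1 + (0.67×3 + 0.33×1) = 3.34
Population G: 1 + 4 = 5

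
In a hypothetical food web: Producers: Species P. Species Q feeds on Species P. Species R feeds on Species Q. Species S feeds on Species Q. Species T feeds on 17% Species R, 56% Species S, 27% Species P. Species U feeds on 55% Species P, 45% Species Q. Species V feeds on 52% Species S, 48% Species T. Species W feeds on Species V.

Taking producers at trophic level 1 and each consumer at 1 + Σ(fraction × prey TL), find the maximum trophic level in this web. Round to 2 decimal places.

5.22

Species Q: 1 + 1 = 2
Species R: 1 + 2 = 3
Species S: 1 + 2 = 3
Species T: 1 + (0.17×3 + 0.56×3 + 0.27×1) = 3.46
Species U: 1 + (0.55×1 + 0.45×2) = 2.45
Species V: 1 + (0.52×3 + 0.48×3.46) = 4.2208
Species W: 1 + 4.2208 = 5.2208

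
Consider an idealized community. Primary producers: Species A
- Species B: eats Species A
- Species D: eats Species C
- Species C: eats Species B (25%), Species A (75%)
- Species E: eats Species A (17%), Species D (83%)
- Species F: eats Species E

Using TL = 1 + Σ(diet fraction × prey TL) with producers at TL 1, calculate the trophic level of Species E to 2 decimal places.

Species B: 1 + 1 = 2
Species C: 1 + (0.25×2 + 0.75×1) = 2.25
Species D: 1 + 2.25 = 3.25
Species E: 1 + (0.17×1 + 0.83×3.25) = 3.8675
Species F: 1 + 3.8675 = 4.8675

3.87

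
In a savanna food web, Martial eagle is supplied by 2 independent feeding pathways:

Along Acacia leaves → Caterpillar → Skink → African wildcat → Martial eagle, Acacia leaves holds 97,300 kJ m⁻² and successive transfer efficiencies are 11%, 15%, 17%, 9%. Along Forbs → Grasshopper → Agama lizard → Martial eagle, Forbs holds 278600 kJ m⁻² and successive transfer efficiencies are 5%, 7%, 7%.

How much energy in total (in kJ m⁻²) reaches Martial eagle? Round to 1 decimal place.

Via Acacia leaves: 97300 × 0.11 × 0.15 × 0.17 × 0.09 = 24.563385 kJ m⁻²
Via Forbs: 278600 × 0.05 × 0.07 × 0.07 = 68.257 kJ m⁻²
Total at Martial eagle: 24.563385 + 68.257 = 92.820385 kJ m⁻²

92.8 kJ m⁻²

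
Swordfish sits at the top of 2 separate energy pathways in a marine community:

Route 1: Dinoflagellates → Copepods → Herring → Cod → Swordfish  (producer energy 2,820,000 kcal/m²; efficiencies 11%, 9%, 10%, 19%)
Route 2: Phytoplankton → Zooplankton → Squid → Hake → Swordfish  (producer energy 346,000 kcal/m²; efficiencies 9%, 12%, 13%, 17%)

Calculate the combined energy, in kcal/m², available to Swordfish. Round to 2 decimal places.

613.03 kcal/m²

Route 1: 2820000 × 0.11 × 0.09 × 0.1 × 0.19 = 530.442 kcal/m²
Route 2: 346000 × 0.09 × 0.12 × 0.13 × 0.17 = 82.58328 kcal/m²
Total at Swordfish: 530.442 + 82.58328 = 613.02528 kcal/m²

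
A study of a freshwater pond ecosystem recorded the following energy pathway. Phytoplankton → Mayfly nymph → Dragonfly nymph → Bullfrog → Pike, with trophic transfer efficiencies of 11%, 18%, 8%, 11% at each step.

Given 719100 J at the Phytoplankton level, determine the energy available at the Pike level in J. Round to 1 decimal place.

Mayfly nymph: 719100 × 0.11 = 79101 J
Dragonfly nymph: 79101 × 0.18 = 14238.18 J
Bullfrog: 14238.18 × 0.08 = 1139.0544 J
Pike: 1139.0544 × 0.11 = 125.295984 J

125.3 J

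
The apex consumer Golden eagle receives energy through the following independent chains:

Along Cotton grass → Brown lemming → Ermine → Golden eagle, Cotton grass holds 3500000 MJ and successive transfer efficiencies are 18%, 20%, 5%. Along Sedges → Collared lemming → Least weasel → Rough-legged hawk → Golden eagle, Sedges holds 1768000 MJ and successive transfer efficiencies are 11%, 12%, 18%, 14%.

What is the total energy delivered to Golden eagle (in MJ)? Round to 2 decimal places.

6888.11 MJ

Via Cotton grass: 3500000 × 0.18 × 0.2 × 0.05 = 6300 MJ
Via Sedges: 1768000 × 0.11 × 0.12 × 0.18 × 0.14 = 588.10752 MJ
Total at Golden eagle: 6300 + 588.10752 = 6888.10752 MJ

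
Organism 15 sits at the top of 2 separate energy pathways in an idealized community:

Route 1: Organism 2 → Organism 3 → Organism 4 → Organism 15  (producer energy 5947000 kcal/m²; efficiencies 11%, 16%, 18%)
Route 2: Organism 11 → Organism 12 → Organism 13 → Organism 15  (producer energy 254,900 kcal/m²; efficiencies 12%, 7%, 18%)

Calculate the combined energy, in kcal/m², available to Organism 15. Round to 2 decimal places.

19225.50 kcal/m²

Route 1: 5947000 × 0.11 × 0.16 × 0.18 = 18840.096 kcal/m²
Route 2: 254900 × 0.12 × 0.07 × 0.18 = 385.4088 kcal/m²
Total at Organism 15: 18840.096 + 385.4088 = 19225.5048 kcal/m²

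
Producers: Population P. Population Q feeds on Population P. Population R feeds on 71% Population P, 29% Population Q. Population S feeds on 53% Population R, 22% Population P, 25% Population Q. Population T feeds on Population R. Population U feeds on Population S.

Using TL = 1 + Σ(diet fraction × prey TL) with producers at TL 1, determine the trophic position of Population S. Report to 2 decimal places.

Population Q: 1 + 1 = 2
Population R: 1 + (0.71×1 + 0.29×2) = 2.29
Population S: 1 + (0.53×2.29 + 0.22×1 + 0.25×2) = 2.9337
Population T: 1 + 2.29 = 3.29
Population U: 1 + 2.9337 = 3.9337

2.93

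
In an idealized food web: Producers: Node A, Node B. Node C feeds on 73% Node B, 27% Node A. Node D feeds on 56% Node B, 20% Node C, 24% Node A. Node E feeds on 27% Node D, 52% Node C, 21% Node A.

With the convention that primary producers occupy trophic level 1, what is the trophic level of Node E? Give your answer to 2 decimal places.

Node C: 1 + (0.73×1 + 0.27×1) = 2
Node D: 1 + (0.56×1 + 0.2×2 + 0.24×1) = 2.2
Node E: 1 + (0.27×2.2 + 0.52×2 + 0.21×1) = 2.844

2.84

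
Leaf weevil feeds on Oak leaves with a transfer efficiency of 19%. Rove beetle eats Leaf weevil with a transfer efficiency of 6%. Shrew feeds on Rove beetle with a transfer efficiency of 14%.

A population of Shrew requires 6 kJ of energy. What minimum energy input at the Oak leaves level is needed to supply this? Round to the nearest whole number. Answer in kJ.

Cumulative transfer efficiency: 0.19 × 0.06 × 0.14 = 0.001596
Oak leaves energy = 6 / 0.001596 = 3759 kJ

3759 kJ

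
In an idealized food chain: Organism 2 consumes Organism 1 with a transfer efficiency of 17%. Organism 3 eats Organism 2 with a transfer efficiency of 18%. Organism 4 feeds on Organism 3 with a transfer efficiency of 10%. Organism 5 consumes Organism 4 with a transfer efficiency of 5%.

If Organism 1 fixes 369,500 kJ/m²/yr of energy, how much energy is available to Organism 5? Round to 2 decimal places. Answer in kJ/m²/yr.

56.53 kJ/m²/yr

Organism 2: 369500 × 0.17 = 62815 kJ/m²/yr
Organism 3: 62815 × 0.18 = 11306.7 kJ/m²/yr
Organism 4: 11306.7 × 0.1 = 1130.67 kJ/m²/yr
Organism 5: 1130.67 × 0.05 = 56.5335 kJ/m²/yr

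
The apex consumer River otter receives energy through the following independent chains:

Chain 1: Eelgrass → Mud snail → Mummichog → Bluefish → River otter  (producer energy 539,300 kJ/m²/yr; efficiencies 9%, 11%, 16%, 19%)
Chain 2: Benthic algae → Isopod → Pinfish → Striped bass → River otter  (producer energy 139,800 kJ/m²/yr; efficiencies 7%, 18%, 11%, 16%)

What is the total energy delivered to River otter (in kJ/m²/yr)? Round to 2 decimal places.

Chain 1: 539300 × 0.09 × 0.11 × 0.16 × 0.19 = 162.307728 kJ/m²/yr
Chain 2: 139800 × 0.07 × 0.18 × 0.11 × 0.16 = 31.002048 kJ/m²/yr
Total at River otter: 162.307728 + 31.002048 = 193.309776 kJ/m²/yr

193.31 kJ/m²/yr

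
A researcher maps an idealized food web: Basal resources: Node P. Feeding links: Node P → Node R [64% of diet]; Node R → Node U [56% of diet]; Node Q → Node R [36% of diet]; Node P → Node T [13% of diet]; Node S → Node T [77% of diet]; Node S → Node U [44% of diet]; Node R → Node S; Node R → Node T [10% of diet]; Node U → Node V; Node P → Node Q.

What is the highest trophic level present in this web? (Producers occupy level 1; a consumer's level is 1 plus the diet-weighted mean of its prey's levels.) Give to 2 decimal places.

4.80

Node Q: 1 + 1 = 2
Node R: 1 + (0.36×2 + 0.64×1) = 2.36
Node S: 1 + 2.36 = 3.36
Node T: 1 + (0.13×1 + 0.1×2.36 + 0.77×3.36) = 3.9532
Node U: 1 + (0.44×3.36 + 0.56×2.36) = 3.8
Node V: 1 + 3.8 = 4.8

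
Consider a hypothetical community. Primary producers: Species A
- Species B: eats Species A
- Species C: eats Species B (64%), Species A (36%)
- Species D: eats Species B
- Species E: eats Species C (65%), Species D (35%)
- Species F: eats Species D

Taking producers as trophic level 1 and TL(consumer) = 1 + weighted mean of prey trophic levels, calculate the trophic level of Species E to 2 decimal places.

Species B: 1 + 1 = 2
Species C: 1 + (0.64×2 + 0.36×1) = 2.64
Species D: 1 + 2 = 3
Species E: 1 + (0.65×2.64 + 0.35×3) = 3.766
Species F: 1 + 3 = 4

3.77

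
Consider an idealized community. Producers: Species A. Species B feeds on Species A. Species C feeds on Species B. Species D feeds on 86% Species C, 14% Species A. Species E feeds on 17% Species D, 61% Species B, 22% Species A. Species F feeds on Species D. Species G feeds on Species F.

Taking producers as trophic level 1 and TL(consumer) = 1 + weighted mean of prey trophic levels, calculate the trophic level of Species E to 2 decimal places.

3.07

Species B: 1 + 1 = 2
Species C: 1 + 2 = 3
Species D: 1 + (0.86×3 + 0.14×1) = 3.72
Species E: 1 + (0.17×3.72 + 0.61×2 + 0.22×1) = 3.0724
Species F: 1 + 3.72 = 4.72
Species G: 1 + 4.72 = 5.72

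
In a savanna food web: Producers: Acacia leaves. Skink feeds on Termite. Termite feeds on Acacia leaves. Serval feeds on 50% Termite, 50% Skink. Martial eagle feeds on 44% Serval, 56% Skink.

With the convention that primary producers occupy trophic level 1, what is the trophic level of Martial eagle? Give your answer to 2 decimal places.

Termite: 1 + 1 = 2
Skink: 1 + 2 = 3
Serval: 1 + (0.5×2 + 0.5×3) = 3.5
Martial eagle: 1 + (0.44×3.5 + 0.56×3) = 4.22

4.22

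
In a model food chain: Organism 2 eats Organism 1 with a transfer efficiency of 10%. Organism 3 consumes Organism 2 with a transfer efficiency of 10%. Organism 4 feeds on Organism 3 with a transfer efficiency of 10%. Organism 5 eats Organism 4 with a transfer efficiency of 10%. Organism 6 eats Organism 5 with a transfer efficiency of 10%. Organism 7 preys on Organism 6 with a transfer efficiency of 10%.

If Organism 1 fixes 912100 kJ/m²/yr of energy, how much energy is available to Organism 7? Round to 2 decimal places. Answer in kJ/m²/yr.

0.91 kJ/m²/yr

Organism 2: 912100 × 0.1 = 91210 kJ/m²/yr
Organism 3: 91210 × 0.1 = 9121 kJ/m²/yr
Organism 4: 9121 × 0.1 = 912.1 kJ/m²/yr
Organism 5: 912.1 × 0.1 = 91.21 kJ/m²/yr
Organism 6: 91.21 × 0.1 = 9.121 kJ/m²/yr
Organism 7: 9.121 × 0.1 = 0.9121 kJ/m²/yr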